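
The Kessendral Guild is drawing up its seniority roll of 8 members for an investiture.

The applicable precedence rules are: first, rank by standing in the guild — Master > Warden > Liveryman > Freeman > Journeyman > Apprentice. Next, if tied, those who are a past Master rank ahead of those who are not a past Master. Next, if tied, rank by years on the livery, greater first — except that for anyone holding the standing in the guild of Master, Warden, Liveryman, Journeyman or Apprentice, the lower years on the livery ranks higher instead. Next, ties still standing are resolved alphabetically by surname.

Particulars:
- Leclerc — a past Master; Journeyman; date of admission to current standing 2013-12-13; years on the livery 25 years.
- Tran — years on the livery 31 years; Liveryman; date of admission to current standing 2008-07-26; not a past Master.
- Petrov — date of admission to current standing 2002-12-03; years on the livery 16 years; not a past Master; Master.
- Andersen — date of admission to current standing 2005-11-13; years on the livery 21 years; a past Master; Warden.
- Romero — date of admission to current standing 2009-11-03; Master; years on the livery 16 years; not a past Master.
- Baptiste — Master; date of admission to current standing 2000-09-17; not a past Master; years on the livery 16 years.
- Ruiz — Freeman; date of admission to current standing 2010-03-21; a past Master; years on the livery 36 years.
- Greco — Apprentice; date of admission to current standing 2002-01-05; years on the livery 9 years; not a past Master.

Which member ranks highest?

Baptiste

By standing in the guild: Baptiste, Petrov and Romero (Master); then Andersen (Warden); then Tran (Liveryman); then Ruiz (Freeman); then Leclerc (Journeyman); then Greco (Apprentice).
Baptiste, Petrov and Romero are each not a past Master, so the next rule applies.
Baptiste, Petrov and Romero all have years on the livery 16 years, so the next rule applies.
Among Baptiste, Petrov and Romero, alphabetically by surname: Baptiste before Petrov before Romero.
Order: Baptiste, Petrov, Romero, Andersen, Tran, Ruiz, Leclerc, Greco.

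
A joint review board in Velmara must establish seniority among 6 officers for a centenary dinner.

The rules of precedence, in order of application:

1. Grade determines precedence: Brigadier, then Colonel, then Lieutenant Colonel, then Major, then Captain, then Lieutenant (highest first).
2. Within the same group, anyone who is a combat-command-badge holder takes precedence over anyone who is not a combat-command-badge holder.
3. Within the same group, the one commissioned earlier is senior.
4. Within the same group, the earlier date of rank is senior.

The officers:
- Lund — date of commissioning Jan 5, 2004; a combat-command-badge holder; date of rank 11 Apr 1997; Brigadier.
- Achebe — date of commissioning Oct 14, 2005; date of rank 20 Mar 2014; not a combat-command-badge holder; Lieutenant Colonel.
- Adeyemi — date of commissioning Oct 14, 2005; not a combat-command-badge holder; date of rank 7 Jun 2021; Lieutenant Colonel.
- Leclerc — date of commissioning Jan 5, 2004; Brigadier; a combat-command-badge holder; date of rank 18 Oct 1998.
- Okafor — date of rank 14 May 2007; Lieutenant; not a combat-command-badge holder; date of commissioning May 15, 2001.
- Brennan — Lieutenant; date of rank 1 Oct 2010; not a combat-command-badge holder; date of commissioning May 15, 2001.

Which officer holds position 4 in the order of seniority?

Adeyemi

By grade: Lund and Leclerc (Brigadier); then Achebe and Adeyemi (Lieutenant Colonel); then Okafor and Brennan (Lieutenant).
Lund and Leclerc are each a combat-command-badge holder, so the next rule applies.
Lund and Leclerc both have date of commissioning Jan 5, 2004, so the next rule applies.
Among Lund and Leclerc, by date of rank (earlier first): Lund (11 Apr 1997) before Leclerc (18 Oct 1998).
Achebe and Adeyemi are each not a combat-command-badge holder, so the next rule applies.
Achebe and Adeyemi both have date of commissioning Oct 14, 2005, so the next rule applies.
Among Achebe and Adeyemi, by date of rank (earlier first): Achebe (20 Mar 2014) before Adeyemi (7 Jun 2021).
Okafor and Brennan are each not a combat-command-badge holder, so the next rule applies.
Okafor and Brennan both have date of commissioning May 15, 2001, so the next rule applies.
Among Okafor and Brennan, by date of rank (earlier first): Okafor (14 May 2007) before Brennan (1 Oct 2010).
Order: Lund, Leclerc, Achebe, Adeyemi, Okafor, Brennan.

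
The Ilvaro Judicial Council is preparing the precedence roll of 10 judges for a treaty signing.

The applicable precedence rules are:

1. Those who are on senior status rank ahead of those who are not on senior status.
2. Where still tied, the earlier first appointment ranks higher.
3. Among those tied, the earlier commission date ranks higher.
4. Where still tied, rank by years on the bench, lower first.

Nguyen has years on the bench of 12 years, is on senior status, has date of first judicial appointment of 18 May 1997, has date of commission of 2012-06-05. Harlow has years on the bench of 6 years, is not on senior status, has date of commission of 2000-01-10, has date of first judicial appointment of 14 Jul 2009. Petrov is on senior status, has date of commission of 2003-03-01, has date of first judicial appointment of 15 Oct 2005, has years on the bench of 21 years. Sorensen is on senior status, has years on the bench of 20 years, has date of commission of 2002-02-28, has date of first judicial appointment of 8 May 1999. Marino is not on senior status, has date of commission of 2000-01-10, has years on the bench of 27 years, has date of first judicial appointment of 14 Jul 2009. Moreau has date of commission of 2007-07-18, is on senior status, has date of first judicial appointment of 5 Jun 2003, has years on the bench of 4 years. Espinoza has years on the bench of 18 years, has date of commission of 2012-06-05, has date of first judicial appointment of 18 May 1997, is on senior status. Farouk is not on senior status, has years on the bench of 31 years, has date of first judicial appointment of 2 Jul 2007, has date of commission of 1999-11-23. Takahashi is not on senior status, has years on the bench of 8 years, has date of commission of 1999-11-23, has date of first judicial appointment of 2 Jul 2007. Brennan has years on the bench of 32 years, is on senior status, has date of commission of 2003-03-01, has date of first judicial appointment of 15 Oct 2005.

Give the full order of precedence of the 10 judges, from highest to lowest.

By the first rule: Nguyen, Espinoza, Sorensen, Moreau, Petrov and Brennan (each on senior status); then Takahashi, Farouk, Harlow and Marino (each not on senior status).
Among Nguyen, Espinoza, Sorensen, Moreau, Petrov and Brennan, by date of first judicial appointment (earlier first): Nguyen and Espinoza (18 May 1997) before Sorensen (8 May 1999) before Moreau (5 Jun 2003) before Petrov and Brennan (15 Oct 2005).
Nguyen and Espinoza both have date of commission 2012-06-05, so the next rule applies.
Among Nguyen and Espinoza, by years on the bench (lower first): Nguyen (12 years) before Espinoza (18 years).
Petrov and Brennan both have date of commission 2003-03-01, so the next rule applies.
Among Petrov and Brennan, by years on the bench (lower first): Petrov (21 years) before Brennan (32 years).
Among Takahashi, Farouk, Harlow and Marino, by date of first judicial appointment (earlier first): Takahashi and Farouk (2 Jul 2007) before Harlow and Marino (14 Jul 2009).
Takahashi and Farouk both have date of commission 1999-11-23, so the next rule applies.
Among Takahashi and Farouk, by years on the bench (lower first): Takahashi (8 years) before Farouk (31 years).
Harlow and Marino both have date of commission 2000-01-10, so the next rule applies.
Among Harlow and Marino, by years on the bench (lower first): Harlow (6 years) before Marino (27 years).
Full order: Nguyen, Espinoza, Sorensen, Moreau, Petrov, Brennan, Takahashi, Farouk, Harlow, Marino.

Nguyen, Espinoza, Sorensen, Moreau, Petrov, Brennan, Takahashi, Farouk, Harlow, Marino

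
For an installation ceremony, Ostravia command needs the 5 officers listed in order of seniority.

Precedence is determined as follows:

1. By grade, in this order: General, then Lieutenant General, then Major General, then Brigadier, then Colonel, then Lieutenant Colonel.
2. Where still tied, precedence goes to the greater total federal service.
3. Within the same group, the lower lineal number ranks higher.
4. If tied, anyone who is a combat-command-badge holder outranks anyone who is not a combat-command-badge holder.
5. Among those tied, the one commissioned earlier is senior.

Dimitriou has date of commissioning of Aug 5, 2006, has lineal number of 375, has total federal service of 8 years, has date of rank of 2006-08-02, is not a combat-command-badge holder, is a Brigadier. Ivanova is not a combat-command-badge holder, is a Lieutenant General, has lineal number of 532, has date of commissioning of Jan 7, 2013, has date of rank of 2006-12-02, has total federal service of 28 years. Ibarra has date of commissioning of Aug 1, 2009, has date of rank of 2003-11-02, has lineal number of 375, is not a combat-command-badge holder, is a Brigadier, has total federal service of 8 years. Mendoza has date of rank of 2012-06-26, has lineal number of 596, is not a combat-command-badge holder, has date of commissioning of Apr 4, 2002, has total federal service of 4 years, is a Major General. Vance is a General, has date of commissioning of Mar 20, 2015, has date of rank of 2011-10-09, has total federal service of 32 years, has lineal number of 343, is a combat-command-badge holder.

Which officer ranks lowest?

Ibarra

By grade: Vance (General); then Ivanova (Lieutenant General); then Mendoza (Major General); then Dimitriou and Ibarra (Brigadier).
Dimitriou and Ibarra both have total federal service 8 years, so the next rule applies.
Dimitriou and Ibarra both have lineal number 375, so the next rule applies.
Dimitriou and Ibarra are each not a combat-command-badge holder, so the next rule applies.
Among Dimitriou and Ibarra, by date of commissioning (earlier first): Dimitriou (Aug 5, 2006) before Ibarra (Aug 1, 2009).
Order: Vance, Ivanova, Mendoza, Dimitriou, Ibarra.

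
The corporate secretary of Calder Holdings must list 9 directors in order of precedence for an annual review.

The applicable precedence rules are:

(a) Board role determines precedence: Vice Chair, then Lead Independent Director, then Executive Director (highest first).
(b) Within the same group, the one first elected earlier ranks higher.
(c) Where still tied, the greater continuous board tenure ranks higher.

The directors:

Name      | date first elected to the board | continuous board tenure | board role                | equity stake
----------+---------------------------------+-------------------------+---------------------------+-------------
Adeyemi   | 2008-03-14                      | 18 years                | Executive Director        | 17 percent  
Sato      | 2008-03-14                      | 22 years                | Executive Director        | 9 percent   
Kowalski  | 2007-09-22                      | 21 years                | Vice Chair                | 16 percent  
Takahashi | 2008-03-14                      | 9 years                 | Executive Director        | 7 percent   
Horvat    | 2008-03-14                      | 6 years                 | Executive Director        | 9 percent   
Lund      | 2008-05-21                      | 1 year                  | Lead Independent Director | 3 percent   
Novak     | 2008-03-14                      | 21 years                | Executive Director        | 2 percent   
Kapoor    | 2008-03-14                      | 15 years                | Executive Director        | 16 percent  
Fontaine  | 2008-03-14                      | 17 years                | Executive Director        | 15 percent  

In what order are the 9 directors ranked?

By board role: Kowalski (Vice Chair); then Lund (Lead Independent Director); then Sato, Novak, Adeyemi, Fontaine, Kapoor, Takahashi and Horvat (Executive Director).
Sato, Novak, Adeyemi, Fontaine, Kapoor, Takahashi and Horvat all have date first elected to the board 2008-03-14, so the next rule applies.
Among Sato, Novak, Adeyemi, Fontaine, Kapoor, Takahashi and Horvat, by continuous board tenure (higher first): Sato (22 years) before Novak (21 years) before Adeyemi (18 years) before Fontaine (17 years) before Kapoor (15 years) before Takahashi (9 years) before Horvat (6 years).
Full order: Kowalski, Lund, Sato, Novak, Adeyemi, Fontaine, Kapoor, Takahashi, Horvat.

Kowalski, Lund, Sato, Novak, Adeyemi, Fontaine, Kapoor, Takahashi, Horvat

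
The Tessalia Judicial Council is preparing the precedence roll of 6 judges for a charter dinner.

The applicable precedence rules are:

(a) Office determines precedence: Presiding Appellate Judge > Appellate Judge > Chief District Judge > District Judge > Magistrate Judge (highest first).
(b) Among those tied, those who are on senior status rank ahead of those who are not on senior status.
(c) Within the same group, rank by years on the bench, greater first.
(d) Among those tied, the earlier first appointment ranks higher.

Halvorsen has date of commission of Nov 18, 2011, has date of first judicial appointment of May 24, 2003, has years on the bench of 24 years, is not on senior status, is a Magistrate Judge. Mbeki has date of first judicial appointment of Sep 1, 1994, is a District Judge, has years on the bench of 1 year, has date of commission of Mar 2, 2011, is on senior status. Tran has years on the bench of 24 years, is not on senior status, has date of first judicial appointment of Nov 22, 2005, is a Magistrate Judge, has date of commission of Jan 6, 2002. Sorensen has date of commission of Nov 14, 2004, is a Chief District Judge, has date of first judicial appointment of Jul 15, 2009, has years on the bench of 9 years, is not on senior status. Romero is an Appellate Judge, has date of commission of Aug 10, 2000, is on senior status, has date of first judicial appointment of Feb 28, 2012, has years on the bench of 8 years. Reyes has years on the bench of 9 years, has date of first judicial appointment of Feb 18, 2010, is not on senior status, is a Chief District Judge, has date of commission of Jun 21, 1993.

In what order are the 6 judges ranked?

By office: Romero (Appellate Judge); then Sorensen and Reyes (Chief District Judge); then Mbeki (District Judge); then Halvorsen and Tran (Magistrate Judge).
Sorensen and Reyes are each not on senior status, so the next rule applies.
Sorensen and Reyes both have years on the bench 9 years, so the next rule applies.
Among Sorensen and Reyes, by date of first judicial appointment (earlier first): Sorensen (Jul 15, 2009) before Reyes (Feb 18, 2010).
Halvorsen and Tran are each not on senior status, so the next rule applies.
Halvorsen and Tran both have years on the bench 24 years, so the next rule applies.
Among Halvorsen and Tran, by date of first judicial appointment (earlier first): Halvorsen (May 24, 2003) before Tran (Nov 22, 2005).
Full order: Romero, Sorensen, Reyes, Mbeki, Halvorsen, Tran.

Romero, Sorensen, Reyes, Mbeki, Halvorsen, Tran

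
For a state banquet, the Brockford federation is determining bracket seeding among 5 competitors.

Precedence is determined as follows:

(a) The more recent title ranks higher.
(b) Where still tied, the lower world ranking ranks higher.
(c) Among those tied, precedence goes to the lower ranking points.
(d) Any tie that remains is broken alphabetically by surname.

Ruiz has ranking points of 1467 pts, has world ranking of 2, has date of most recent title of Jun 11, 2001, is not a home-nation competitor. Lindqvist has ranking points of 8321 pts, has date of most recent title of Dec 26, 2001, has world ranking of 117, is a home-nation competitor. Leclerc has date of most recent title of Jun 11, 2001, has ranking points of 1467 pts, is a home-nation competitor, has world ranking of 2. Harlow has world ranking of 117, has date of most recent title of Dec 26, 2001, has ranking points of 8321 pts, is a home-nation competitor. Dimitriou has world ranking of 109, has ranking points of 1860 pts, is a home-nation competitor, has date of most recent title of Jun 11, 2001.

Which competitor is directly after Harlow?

Lindqvist

By date of most recent title (later first): Harlow and Lindqvist (both Dec 26, 2001); then Leclerc, Ruiz and Dimitriou (each Jun 11, 2001).
Harlow and Lindqvist both have world ranking 117, so the next rule applies.
Harlow and Lindqvist both have ranking points 8321 pts, so the next rule applies.
Among Harlow and Lindqvist, alphabetically by surname: Harlow before Lindqvist.
Among Leclerc, Ruiz and Dimitriou, by world ranking (lower first): Leclerc and Ruiz (2) before Dimitriou (109).
Leclerc and Ruiz both have ranking points 1467 pts, so the next rule applies.
Among Leclerc and Ruiz, alphabetically by surname: Leclerc before Ruiz.
Order: Harlow, Lindqvist, Leclerc, Ruiz, Dimitriou.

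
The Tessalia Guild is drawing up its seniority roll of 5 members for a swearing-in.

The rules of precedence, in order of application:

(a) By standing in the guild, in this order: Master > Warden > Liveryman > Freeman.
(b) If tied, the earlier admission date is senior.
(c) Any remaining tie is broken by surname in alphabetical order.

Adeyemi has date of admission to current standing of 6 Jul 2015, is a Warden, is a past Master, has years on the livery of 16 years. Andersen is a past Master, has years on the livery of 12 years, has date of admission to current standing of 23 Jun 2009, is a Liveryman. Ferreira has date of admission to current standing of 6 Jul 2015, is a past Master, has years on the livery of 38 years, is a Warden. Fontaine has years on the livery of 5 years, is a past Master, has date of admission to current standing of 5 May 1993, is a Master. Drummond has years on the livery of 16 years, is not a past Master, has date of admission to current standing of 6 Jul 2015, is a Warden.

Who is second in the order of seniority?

By standing in the guild: Fontaine (Master); then Adeyemi, Drummond and Ferreira (Warden); then Andersen (Liveryman).
Adeyemi, Drummond and Ferreira all have date of admission to current standing 6 Jul 2015, so the next rule applies.
Among Adeyemi, Drummond and Ferreira, alphabetically by surname: Adeyemi before Drummond before Ferreira.
Order: Fontaine, Adeyemi, Drummond, Ferreira, Andersen.

Adeyemi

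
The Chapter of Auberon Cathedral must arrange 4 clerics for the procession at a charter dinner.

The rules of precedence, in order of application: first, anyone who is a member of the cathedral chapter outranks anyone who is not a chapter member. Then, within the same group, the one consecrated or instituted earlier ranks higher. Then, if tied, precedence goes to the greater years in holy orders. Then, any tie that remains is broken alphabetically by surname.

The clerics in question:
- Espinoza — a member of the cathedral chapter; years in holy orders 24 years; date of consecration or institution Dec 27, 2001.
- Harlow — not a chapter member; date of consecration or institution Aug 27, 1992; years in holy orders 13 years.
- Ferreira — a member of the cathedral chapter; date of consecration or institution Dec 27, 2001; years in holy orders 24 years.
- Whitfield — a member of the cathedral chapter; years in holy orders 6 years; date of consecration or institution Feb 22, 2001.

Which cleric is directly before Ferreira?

By the first rule: Whitfield, Espinoza and Ferreira (each a member of the cathedral chapter); then Harlow (not a chapter member).
Among Whitfield, Espinoza and Ferreira, by date of consecration or institution (earlier first): Whitfield (Feb 22, 2001) before Espinoza and Ferreira (Dec 27, 2001).
Espinoza and Ferreira both have years in holy orders 24 years, so the next rule applies.
Among Espinoza and Ferreira, alphabetically by surname: Espinoza before Ferreira.
Order: Whitfield, Espinoza, Ferreira, Harlow.

Espinoza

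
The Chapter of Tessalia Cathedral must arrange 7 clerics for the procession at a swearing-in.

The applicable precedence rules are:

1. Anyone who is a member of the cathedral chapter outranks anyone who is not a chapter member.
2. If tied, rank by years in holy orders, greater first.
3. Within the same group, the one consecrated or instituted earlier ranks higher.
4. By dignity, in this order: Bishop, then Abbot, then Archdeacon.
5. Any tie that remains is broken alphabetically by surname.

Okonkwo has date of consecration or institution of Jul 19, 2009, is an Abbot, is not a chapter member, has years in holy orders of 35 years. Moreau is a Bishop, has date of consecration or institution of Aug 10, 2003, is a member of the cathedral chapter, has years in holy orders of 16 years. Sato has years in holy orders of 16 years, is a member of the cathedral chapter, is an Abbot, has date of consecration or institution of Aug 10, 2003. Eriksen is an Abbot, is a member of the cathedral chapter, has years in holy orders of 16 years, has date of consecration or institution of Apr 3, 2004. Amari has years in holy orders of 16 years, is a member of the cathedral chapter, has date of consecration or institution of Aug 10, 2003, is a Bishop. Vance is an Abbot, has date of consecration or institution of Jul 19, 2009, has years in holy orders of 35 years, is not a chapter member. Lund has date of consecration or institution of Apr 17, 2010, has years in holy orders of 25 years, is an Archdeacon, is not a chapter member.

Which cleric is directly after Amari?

By the first rule: Amari, Moreau, Sato and Eriksen (each a member of the cathedral chapter); then Okonkwo, Vance and Lund (each not a chapter member).
Amari, Moreau, Sato and Eriksen all have years in holy orders 16 years, so the next rule applies.
Among Amari, Moreau, Sato and Eriksen, by date of consecration or institution (earlier first): Amari, Moreau and Sato (Aug 10, 2003) before Eriksen (Apr 3, 2004).
Among Amari, Moreau and Sato, by dignity: Amari and Moreau (Bishop) before Sato (Abbot).
Among Amari and Moreau, alphabetically by surname: Amari before Moreau.
Among Okonkwo, Vance and Lund, by years in holy orders (higher first): Okonkwo and Vance (35 years) before Lund (25 years).
Okonkwo and Vance both have date of consecration or institution Jul 19, 2009, so the next rule applies.
Okonkwo and Vance are each Abbot, so the next rule applies.
Among Okonkwo and Vance, alphabetically by surname: Okonkwo before Vance.
Order: Amari, Moreau, Sato, Eriksen, Okonkwo, Vance, Lund.

Moreau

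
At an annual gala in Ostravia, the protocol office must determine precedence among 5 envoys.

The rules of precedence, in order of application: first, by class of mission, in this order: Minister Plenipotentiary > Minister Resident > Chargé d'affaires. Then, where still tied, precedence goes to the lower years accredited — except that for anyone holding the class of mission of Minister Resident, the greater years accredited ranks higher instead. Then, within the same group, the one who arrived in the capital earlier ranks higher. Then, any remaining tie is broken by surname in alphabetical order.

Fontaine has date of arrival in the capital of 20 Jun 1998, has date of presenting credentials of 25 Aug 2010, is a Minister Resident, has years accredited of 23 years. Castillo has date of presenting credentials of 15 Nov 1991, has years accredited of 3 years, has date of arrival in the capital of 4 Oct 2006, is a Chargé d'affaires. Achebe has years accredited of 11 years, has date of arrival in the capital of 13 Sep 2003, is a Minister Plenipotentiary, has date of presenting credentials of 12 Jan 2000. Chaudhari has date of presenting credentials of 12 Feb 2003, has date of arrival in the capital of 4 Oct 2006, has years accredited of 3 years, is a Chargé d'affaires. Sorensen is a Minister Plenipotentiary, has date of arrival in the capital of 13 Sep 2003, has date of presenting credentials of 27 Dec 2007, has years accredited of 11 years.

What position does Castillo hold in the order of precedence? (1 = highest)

4

By class of mission: Achebe and Sorensen (Minister Plenipotentiary); then Fontaine (Minister Resident); then Castillo and Chaudhari (Chargé d'affaires).
Achebe and Sorensen both have years accredited 11 years, so the next rule applies.
Achebe and Sorensen both have date of arrival in the capital 13 Sep 2003, so the next rule applies.
Among Achebe and Sorensen, alphabetically by surname: Achebe before Sorensen.
Castillo and Chaudhari both have years accredited 3 years, so the next rule applies.
Castillo and Chaudhari both have date of arrival in the capital 4 Oct 2006, so the next rule applies.
Among Castillo and Chaudhari, alphabetically by surname: Castillo before Chaudhari.
Order: Achebe, Sorensen, Fontaine, Castillo, Chaudhari. So position 4.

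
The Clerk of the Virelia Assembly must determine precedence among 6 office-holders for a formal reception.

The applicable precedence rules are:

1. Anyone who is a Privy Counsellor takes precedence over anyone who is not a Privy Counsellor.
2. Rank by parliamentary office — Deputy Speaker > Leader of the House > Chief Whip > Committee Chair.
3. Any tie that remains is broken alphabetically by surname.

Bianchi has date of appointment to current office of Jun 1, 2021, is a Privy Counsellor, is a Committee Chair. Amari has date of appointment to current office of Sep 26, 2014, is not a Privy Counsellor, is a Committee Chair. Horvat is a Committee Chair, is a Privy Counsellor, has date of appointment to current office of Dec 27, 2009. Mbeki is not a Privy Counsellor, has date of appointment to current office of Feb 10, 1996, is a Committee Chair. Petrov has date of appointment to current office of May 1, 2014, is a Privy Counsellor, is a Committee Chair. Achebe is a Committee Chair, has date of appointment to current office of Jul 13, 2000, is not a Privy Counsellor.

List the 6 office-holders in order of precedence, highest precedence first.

Bianchi, Horvat, Petrov, Achebe, Amari, Mbeki

By the first rule: Bianchi, Horvat and Petrov (each a Privy Counsellor); then Achebe, Amari and Mbeki (each not a Privy Counsellor).
Bianchi, Horvat and Petrov are each Committee Chair, so the next rule applies.
Among Bianchi, Horvat and Petrov, alphabetically by surname: Bianchi before Horvat before Petrov.
Achebe, Amari and Mbeki are each Committee Chair, so the next rule applies.
Among Achebe, Amari and Mbeki, alphabetically by surname: Achebe before Amari before Mbeki.
Full order: Bianchi, Horvat, Petrov, Achebe, Amari, Mbeki.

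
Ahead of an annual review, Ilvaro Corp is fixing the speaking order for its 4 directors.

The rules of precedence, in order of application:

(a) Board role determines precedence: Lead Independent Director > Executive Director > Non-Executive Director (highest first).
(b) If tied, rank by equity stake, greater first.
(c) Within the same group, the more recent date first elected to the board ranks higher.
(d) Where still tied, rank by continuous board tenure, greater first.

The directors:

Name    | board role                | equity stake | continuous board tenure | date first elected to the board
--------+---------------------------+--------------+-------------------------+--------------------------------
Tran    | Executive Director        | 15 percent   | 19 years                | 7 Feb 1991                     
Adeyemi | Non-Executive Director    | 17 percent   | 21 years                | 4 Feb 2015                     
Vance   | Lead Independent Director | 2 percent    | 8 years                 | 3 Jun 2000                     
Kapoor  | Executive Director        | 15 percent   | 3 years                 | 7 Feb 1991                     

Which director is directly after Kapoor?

By board role: Vance (Lead Independent Director); then Tran and Kapoor (Executive Director); then Adeyemi (Non-Executive Director).
Tran and Kapoor both have equity stake 15 percent, so the next rule applies.
Tran and Kapoor both have date first elected to the board 7 Feb 1991, so the next rule applies.
Among Tran and Kapoor, by continuous board tenure (higher first): Tran (19 years) before Kapoor (3 years).
Order: Vance, Tran, Kapoor, Adeyemi.

Adeyemi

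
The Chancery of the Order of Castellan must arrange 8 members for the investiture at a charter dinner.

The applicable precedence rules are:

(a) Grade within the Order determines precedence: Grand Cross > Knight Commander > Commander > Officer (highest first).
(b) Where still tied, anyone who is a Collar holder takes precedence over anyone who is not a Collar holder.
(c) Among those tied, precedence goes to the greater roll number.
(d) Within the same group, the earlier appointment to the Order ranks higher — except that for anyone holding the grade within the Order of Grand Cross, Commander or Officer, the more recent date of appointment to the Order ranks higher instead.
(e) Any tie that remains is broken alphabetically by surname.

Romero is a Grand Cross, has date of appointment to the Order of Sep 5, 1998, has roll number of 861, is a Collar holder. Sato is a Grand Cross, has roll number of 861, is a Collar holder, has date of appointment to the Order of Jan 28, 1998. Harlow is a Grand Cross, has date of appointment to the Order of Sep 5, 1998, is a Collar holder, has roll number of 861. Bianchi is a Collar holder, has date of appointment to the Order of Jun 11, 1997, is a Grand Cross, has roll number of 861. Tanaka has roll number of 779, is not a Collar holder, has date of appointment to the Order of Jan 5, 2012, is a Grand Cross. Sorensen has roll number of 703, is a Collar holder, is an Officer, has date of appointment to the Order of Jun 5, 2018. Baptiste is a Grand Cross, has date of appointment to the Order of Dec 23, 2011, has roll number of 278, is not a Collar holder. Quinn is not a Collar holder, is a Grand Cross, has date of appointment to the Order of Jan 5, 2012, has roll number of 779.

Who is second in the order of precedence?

By grade within the Order: Harlow, Romero, Sato, Bianchi, Quinn, Tanaka and Baptiste (Grand Cross); then Sorensen (Officer).
Among Harlow, Romero, Sato, Bianchi, Quinn, Tanaka and Baptiste, a Collar holder before not a Collar holder: Harlow, Romero, Sato and Bianchi (a Collar holder) before Quinn, Tanaka and Baptiste (not a Collar holder).
Harlow, Romero, Sato and Bianchi all have roll number 861, so the next rule applies.
Among Harlow, Romero, Sato and Bianchi, by date of appointment to the Order (later first) (reversed rule for this group): Harlow and Romero (Sep 5, 1998) before Sato (Jan 28, 1998) before Bianchi (Jun 11, 1997).
Among Harlow and Romero, alphabetically by surname: Harlow before Romero.
Among Quinn, Tanaka and Baptiste, by roll number (higher first): Quinn and Tanaka (779) before Baptiste (278).
Quinn and Tanaka both have date of appointment to the Order Jan 5, 2012, so the next rule applies.
Among Quinn and Tanaka, alphabetically by surname: Quinn before Tanaka.
Order: Harlow, Romero, Sato, Bianchi, Quinn, Tanaka, Baptiste, Sorensen.

Romero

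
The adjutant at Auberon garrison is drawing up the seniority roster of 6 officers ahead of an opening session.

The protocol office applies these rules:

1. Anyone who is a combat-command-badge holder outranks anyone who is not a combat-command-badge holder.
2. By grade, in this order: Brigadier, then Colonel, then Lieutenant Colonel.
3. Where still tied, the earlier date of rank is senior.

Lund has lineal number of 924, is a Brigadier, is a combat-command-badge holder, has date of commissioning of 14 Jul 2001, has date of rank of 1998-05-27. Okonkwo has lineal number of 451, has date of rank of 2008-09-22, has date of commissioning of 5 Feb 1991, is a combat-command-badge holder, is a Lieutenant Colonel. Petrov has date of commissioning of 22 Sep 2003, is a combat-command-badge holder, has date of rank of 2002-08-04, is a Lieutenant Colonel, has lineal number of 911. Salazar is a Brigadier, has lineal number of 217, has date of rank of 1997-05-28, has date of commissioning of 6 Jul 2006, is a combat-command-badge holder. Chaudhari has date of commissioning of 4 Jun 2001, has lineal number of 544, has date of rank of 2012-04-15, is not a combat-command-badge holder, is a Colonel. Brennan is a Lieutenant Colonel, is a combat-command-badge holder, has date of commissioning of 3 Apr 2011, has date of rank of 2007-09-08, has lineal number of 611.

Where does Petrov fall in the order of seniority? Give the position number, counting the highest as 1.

3

By the first rule: Salazar, Lund, Petrov, Brennan and Okonkwo (each a combat-command-badge holder); then Chaudhari (not a combat-command-badge holder).
Among Salazar, Lund, Petrov, Brennan and Okonkwo, by grade: Salazar and Lund (Brigadier) before Petrov, Brennan and Okonkwo (Lieutenant Colonel).
Among Salazar and Lund, by date of rank (earlier first): Salazar (1997-05-28) before Lund (1998-05-27).
Among Petrov, Brennan and Okonkwo, by date of rank (earlier first): Petrov (2002-08-04) before Brennan (2007-09-08) before Okonkwo (2008-09-22).
Order: Salazar, Lund, Petrov, Brennan, Okonkwo, Chaudhari. So position 3.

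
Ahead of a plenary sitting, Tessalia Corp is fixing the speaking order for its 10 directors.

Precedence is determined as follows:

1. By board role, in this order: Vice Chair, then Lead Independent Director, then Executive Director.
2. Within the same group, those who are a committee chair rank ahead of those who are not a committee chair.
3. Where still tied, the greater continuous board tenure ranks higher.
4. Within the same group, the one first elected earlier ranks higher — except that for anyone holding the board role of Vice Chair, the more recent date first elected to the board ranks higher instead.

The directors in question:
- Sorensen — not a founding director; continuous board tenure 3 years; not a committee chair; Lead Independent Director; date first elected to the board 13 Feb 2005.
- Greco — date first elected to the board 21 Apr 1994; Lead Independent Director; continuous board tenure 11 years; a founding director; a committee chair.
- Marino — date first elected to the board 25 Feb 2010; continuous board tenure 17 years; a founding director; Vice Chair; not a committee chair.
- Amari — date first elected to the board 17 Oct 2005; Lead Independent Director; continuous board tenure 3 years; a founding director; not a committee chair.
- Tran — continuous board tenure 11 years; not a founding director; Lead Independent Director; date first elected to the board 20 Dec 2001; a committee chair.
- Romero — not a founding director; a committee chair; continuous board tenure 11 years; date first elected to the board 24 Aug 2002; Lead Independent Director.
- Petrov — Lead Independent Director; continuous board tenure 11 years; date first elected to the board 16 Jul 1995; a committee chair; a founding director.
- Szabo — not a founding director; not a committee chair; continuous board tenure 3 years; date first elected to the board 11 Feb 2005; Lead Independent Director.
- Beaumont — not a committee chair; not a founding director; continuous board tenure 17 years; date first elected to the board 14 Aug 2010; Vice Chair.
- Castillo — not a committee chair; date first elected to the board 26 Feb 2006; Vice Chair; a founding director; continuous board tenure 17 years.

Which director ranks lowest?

Amari

By board role: Beaumont, Marino and Castillo (Vice Chair); then Greco, Petrov, Tran, Romero, Szabo, Sorensen and Amari (Lead Independent Director).
Beaumont, Marino and Castillo are each not a committee chair, so the next rule applies.
Beaumont, Marino and Castillo all have continuous board tenure 17 years, so the next rule applies.
Among Beaumont, Marino and Castillo, by date first elected to the board (later first) (reversed rule for this group): Beaumont (14 Aug 2010) before Marino (25 Feb 2010) before Castillo (26 Feb 2006).
Among Greco, Petrov, Tran, Romero, Szabo, Sorensen and Amari, a committee chair before not a committee chair: Greco, Petrov, Tran and Romero (a committee chair) before Szabo, Sorensen and Amari (not a committee chair).
Greco, Petrov, Tran and Romero all have continuous board tenure 11 years, so the next rule applies.
Among Greco, Petrov, Tran and Romero, by date first elected to the board (earlier first): Greco (21 Apr 1994) before Petrov (16 Jul 1995) before Tran (20 Dec 2001) before Romero (24 Aug 2002).
Szabo, Sorensen and Amari all have continuous board tenure 3 years, so the next rule applies.
Among Szabo, Sorensen and Amari, by date first elected to the board (earlier first): Szabo (11 Feb 2005) before Sorensen (13 Feb 2005) before Amari (17 Oct 2005).
Order: Beaumont, Marino, Castillo, Greco, Petrov, Tran, Romero, Szabo, Sorensen, Amari.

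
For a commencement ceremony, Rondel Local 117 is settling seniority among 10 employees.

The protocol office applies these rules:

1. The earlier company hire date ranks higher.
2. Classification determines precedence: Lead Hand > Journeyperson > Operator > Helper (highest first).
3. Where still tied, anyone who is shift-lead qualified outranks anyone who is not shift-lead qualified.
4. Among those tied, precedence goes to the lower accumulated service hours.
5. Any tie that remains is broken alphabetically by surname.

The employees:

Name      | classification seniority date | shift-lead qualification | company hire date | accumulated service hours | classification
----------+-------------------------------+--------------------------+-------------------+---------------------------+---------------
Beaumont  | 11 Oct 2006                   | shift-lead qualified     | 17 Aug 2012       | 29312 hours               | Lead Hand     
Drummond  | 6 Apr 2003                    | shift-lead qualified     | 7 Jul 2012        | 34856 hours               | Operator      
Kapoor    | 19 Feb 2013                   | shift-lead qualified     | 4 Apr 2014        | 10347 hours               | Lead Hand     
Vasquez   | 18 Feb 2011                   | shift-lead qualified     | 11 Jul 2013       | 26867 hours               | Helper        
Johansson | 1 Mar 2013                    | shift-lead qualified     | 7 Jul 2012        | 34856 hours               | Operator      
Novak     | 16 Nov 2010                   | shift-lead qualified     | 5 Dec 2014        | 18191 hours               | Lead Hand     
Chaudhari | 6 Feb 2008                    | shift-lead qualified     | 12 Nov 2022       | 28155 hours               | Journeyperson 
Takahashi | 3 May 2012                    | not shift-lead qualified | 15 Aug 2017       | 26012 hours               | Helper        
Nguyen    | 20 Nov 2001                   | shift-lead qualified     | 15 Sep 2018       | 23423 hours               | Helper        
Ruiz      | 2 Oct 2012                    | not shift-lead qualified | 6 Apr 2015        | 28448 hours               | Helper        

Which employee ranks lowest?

By company hire date (earlier first): Drummond and Johansson (both 7 Jul 2012); then Beaumont (17 Aug 2012); then Vasquez (11 Jul 2013); then Kapoor (4 Apr 2014); then Novak (5 Dec 2014); then Ruiz (6 Apr 2015); then Takahashi (15 Aug 2017); then Nguyen (15 Sep 2018); then Chaudhari (12 Nov 2022).
Drummond and Johansson are each Operator, so the next rule applies.
Drummond and Johansson are each shift-lead qualified, so the next rule applies.
Drummond and Johansson both have accumulated service hours 34856 hours, so the next rule applies.
Among Drummond and Johansson, alphabetically by surname: Drummond before Johansson.
Order: Drummond, Johansson, Beaumont, Vasquez, Kapoor, Novak, Ruiz, Takahashi, Nguyen, Chaudhari.

Chaudhari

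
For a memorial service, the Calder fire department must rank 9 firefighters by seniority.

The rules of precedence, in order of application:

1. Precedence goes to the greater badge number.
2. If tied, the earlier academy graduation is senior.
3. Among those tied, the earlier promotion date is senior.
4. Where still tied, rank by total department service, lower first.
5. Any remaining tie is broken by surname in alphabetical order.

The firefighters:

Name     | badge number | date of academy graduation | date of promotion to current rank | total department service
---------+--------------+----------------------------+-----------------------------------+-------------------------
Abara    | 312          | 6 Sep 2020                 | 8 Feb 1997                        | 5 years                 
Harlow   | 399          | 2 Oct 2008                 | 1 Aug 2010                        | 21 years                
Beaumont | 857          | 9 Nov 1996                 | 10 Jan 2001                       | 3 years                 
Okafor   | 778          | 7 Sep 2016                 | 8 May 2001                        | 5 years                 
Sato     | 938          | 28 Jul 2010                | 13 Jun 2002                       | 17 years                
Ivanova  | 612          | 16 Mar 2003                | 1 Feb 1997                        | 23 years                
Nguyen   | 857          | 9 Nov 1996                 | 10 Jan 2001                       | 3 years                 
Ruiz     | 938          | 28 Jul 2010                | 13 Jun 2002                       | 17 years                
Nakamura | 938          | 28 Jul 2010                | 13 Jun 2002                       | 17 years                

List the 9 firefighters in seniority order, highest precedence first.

Nakamura, Ruiz, Sato, Beaumont, Nguyen, Okafor, Ivanova, Harlow, Abara

By badge number (higher first): Nakamura, Ruiz and Sato (each 938); then Beaumont and Nguyen (both 857); then Okafor (778); then Ivanova (612); then Harlow (399); then Abara (312).
Nakamura, Ruiz and Sato all have date of academy graduation 28 Jul 2010, so the next rule applies.
Nakamura, Ruiz and Sato all have date of promotion to current rank 13 Jun 2002, so the next rule applies.
Nakamura, Ruiz and Sato all have total department service 17 years, so the next rule applies.
Among Nakamura, Ruiz and Sato, alphabetically by surname: Nakamura before Ruiz before Sato.
Beaumont and Nguyen both have date of academy graduation 9 Nov 1996, so the next rule applies.
Beaumont and Nguyen both have date of promotion to current rank 10 Jan 2001, so the next rule applies.
Beaumont and Nguyen both have total department service 3 years, so the next rule applies.
Among Beaumont and Nguyen, alphabetically by surname: Beaumont before Nguyen.
Full order: Nakamura, Ruiz, Sato, Beaumont, Nguyen, Okafor, Ivanova, Harlow, Abara.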